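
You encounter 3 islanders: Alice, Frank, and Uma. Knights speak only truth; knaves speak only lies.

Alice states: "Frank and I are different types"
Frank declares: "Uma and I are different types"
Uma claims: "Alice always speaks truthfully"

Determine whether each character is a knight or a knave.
Alice is a knave.
Frank is a knave.
Uma is a knave.

Verification:
- Alice (knave) says "Frank and I are different types" - this is FALSE (a lie) because Alice is a knave and Frank is a knave.
- Frank (knave) says "Uma and I are different types" - this is FALSE (a lie) because Frank is a knave and Uma is a knave.
- Uma (knave) says "Alice always speaks truthfully" - this is FALSE (a lie) because Alice is a knave.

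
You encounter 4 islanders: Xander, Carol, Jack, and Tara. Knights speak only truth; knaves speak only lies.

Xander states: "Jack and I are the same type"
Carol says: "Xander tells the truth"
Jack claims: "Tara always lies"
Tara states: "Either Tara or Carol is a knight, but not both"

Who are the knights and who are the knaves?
Xander is a knave.
Carol is a knave.
Jack is a knight.
Tara is a knave.

Verification:
- Xander (knave) says "Jack and I are the same type" - this is FALSE (a lie) because Xander is a knave and Jack is a knight.
- Carol (knave) says "Xander tells the truth" - this is FALSE (a lie) because Xander is a knave.
- Jack (knight) says "Tara always lies" - this is TRUE because Tara is a knave.
- Tara (knave) says "Either Tara or Carol is a knight, but not both" - this is FALSE (a lie) because Tara is a knave and Carol is a knave.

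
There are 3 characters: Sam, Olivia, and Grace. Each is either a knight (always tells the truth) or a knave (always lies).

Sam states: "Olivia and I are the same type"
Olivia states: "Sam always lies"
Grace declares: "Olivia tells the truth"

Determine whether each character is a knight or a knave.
Sam is a knave.
Olivia is a knight.
Grace is a knight.

Verification:
- Sam (knave) says "Olivia and I are the same type" - this is FALSE (a lie) because Sam is a knave and Olivia is a knight.
- Olivia (knight) says "Sam always lies" - this is TRUE because Sam is a knave.
- Grace (knight) says "Olivia tells the truth" - this is TRUE because Olivia is a knight.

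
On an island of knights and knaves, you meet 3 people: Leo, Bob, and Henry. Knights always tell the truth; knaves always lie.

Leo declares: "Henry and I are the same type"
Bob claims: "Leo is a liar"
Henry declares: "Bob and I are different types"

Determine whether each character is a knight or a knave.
Leo is a knight.
Bob is a knave.
Henry is a knight.

Verification:
- Leo (knight) says "Henry and I are the same type" - this is TRUE because Leo is a knight and Henry is a knight.
- Bob (knave) says "Leo is a liar" - this is FALSE (a lie) because Leo is a knight.
- Henry (knight) says "Bob and I are different types" - this is TRUE because Henry is a knight and Bob is a knave.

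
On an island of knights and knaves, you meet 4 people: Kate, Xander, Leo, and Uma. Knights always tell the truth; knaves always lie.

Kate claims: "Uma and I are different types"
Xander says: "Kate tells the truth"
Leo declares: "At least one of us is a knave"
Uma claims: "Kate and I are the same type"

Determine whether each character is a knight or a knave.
Kate is a knight.
Xander is a knight.
Leo is a knight.
Uma is a knave.

Verification:
- Kate (knight) says "Uma and I are different types" - this is TRUE because Kate is a knight and Uma is a knave.
- Xander (knight) says "Kate tells the truth" - this is TRUE because Kate is a knight.
- Leo (knight) says "At least one of us is a knave" - this is TRUE because Uma is a knave.
- Uma (knave) says "Kate and I are the same type" - this is FALSE (a lie) because Uma is a knave and Kate is a knight.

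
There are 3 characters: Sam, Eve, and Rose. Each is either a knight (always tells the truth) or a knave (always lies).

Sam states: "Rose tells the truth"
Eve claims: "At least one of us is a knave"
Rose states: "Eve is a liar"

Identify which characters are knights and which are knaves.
Sam is a knave.
Eve is a knight.
Rose is a knave.

Verification:
- Sam (knave) says "Rose tells the truth" - this is FALSE (a lie) because Rose is a knave.
- Eve (knight) says "At least one of us is a knave" - this is TRUE because Sam and Rose are knaves.
- Rose (knave) says "Eve is a liar" - this is FALSE (a lie) because Eve is a knight.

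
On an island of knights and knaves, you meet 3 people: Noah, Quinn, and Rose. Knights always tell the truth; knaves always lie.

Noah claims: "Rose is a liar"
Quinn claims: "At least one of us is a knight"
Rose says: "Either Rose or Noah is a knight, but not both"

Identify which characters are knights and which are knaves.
Noah is a knave.
Quinn is a knight.
Rose is a knight.

Verification:
- Noah (knave) says "Rose is a liar" - this is FALSE (a lie) because Rose is a knight.
- Quinn (knight) says "At least one of us is a knight" - this is TRUE because Quinn and Rose are knights.
- Rose (knight) says "Either Rose or Noah is a knight, but not both" - this is TRUE because Rose is a knight and Noah is a knave.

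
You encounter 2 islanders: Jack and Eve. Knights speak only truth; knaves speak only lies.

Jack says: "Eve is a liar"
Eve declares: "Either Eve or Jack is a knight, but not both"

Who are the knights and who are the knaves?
Jack is a knave.
Eve is a knight.

Verification:
- Jack (knave) says "Eve is a liar" - this is FALSE (a lie) because Eve is a knight.
- Eve (knight) says "Either Eve or Jack is a knight, but not both" - this is TRUE because Eve is a knight and Jack is a knave.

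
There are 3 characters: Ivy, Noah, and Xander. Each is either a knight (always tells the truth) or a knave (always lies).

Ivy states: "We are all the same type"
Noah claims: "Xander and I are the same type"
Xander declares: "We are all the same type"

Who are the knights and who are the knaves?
Ivy is a knight.
Noah is a knight.
Xander is a knight.

Verification:
- Ivy (knight) says "We are all the same type" - this is TRUE because Ivy, Noah, and Xander are knights.
- Noah (knight) says "Xander and I are the same type" - this is TRUE because Noah is a knight and Xander is a knight.
- Xander (knight) says "We are all the same type" - this is TRUE because Ivy, Noah, and Xander are knights.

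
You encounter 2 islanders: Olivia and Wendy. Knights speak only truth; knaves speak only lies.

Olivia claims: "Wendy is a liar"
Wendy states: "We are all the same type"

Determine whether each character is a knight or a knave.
Olivia is a knight.
Wendy is a knave.

Verification:
- Olivia (knight) says "Wendy is a liar" - this is TRUE because Wendy is a knave.
- Wendy (knave) says "We are all the same type" - this is FALSE (a lie) because Olivia is a knight and Wendy is a knave.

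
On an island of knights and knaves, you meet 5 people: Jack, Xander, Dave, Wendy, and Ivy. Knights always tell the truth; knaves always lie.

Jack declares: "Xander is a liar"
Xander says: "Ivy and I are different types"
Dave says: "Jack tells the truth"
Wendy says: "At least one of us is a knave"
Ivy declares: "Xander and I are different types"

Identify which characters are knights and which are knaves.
Jack is a knight.
Xander is a knave.
Dave is a knight.
Wendy is a knight.
Ivy is a knave.

Verification:
- Jack (knight) says "Xander is a liar" - this is TRUE because Xander is a knave.
- Xander (knave) says "Ivy and I are different types" - this is FALSE (a lie) because Xander is a knave and Ivy is a knave.
- Dave (knight) says "Jack tells the truth" - this is TRUE because Jack is a knight.
- Wendy (knight) says "At least one of us is a knave" - this is TRUE because Xander and Ivy are knaves.
- Ivy (knave) says "Xander and I are different types" - this is FALSE (a lie) because Ivy is a knave and Xander is a knave.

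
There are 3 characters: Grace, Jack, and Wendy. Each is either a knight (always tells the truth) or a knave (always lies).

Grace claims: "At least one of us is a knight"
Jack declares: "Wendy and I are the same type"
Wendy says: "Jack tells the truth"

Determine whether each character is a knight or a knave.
Grace is a knight.
Jack is a knight.
Wendy is a knight.

Verification:
- Grace (knight) says "At least one of us is a knight" - this is TRUE because Grace, Jack, and Wendy are knights.
- Jack (knight) says "Wendy and I are the same type" - this is TRUE because Jack is a knight and Wendy is a knight.
- Wendy (knight) says "Jack tells the truth" - this is TRUE because Jack is a knight.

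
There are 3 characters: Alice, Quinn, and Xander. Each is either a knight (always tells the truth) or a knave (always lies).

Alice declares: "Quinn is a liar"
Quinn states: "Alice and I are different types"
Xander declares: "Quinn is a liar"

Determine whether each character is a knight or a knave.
Alice is a knave.
Quinn is a knight.
Xander is a knave.

Verification:
- Alice (knave) says "Quinn is a liar" - this is FALSE (a lie) because Quinn is a knight.
- Quinn (knight) says "Alice and I are different types" - this is TRUE because Quinn is a knight and Alice is a knave.
- Xander (knave) says "Quinn is a liar" - this is FALSE (a lie) because Quinn is a knight.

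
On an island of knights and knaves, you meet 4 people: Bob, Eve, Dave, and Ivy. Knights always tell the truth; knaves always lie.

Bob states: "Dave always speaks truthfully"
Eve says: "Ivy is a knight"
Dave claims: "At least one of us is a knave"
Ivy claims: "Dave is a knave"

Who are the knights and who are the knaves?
Bob is a knight.
Eve is a knave.
Dave is a knight.
Ivy is a knave.

Verification:
- Bob (knight) says "Dave always speaks truthfully" - this is TRUE because Dave is a knight.
- Eve (knave) says "Ivy is a knight" - this is FALSE (a lie) because Ivy is a knave.
- Dave (knight) says "At least one of us is a knave" - this is TRUE because Eve and Ivy are knaves.
- Ivy (knave) says "Dave is a knave" - this is FALSE (a lie) because Dave is a knight.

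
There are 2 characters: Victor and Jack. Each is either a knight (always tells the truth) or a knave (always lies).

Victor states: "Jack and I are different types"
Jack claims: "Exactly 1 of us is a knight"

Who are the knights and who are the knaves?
Victor is a knave.
Jack is a knave.

Verification:
- Victor (knave) says "Jack and I are different types" - this is FALSE (a lie) because Victor is a knave and Jack is a knave.
- Jack (knave) says "Exactly 1 of us is a knight" - this is FALSE (a lie) because there are 0 knights.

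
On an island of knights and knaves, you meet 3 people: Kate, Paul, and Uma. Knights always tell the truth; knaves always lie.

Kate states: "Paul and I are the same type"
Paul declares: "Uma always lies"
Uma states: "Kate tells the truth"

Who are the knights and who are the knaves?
Kate is a knave.
Paul is a knight.
Uma is a knave.

Verification:
- Kate (knave) says "Paul and I are the same type" - this is FALSE (a lie) because Kate is a knave and Paul is a knight.
- Paul (knight) says "Uma always lies" - this is TRUE because Uma is a knave.
- Uma (knave) says "Kate tells the truth" - this is FALSE (a lie) because Kate is a knave.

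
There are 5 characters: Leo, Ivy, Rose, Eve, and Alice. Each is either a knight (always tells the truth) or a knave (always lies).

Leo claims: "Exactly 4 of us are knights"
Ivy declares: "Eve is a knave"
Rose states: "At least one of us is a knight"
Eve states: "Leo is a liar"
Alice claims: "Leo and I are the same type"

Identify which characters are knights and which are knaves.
Leo is a knight.
Ivy is a knight.
Rose is a knight.
Eve is a knave.
Alice is a knight.

Verification:
- Leo (knight) says "Exactly 4 of us are knights" - this is TRUE because there are 4 knights.
- Ivy (knight) says "Eve is a knave" - this is TRUE because Eve is a knave.
- Rose (knight) says "At least one of us is a knight" - this is TRUE because Leo, Ivy, Rose, and Alice are knights.
- Eve (knave) says "Leo is a liar" - this is FALSE (a lie) because Leo is a knight.
- Alice (knight) says "Leo and I are the same type" - this is TRUE because Alice is a knight and Leo is a knight.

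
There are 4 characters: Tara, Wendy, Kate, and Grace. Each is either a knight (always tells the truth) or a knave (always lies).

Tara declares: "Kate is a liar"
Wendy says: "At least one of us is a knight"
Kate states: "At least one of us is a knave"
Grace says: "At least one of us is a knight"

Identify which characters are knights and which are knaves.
Tara is a knave.
Wendy is a knight.
Kate is a knight.
Grace is a knight.

Verification:
- Tara (knave) says "Kate is a liar" - this is FALSE (a lie) because Kate is a knight.
- Wendy (knight) says "At least one of us is a knight" - this is TRUE because Wendy, Kate, and Grace are knights.
- Kate (knight) says "At least one of us is a knave" - this is TRUE because Tara is a knave.
- Grace (knight) says "At least one of us is a knight" - this is TRUE because Wendy, Kate, and Grace are knights.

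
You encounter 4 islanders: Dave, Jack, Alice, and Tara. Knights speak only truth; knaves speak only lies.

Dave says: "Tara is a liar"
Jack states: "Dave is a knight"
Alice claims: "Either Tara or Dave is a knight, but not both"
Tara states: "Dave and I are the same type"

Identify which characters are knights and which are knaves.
Dave is a knight.
Jack is a knight.
Alice is a knight.
Tara is a knave.

Verification:
- Dave (knight) says "Tara is a liar" - this is TRUE because Tara is a knave.
- Jack (knight) says "Dave is a knight" - this is TRUE because Dave is a knight.
- Alice (knight) says "Either Tara or Dave is a knight, but not both" - this is TRUE because Tara is a knave and Dave is a knight.
- Tara (knave) says "Dave and I are the same type" - this is FALSE (a lie) because Tara is a knave and Dave is a knight.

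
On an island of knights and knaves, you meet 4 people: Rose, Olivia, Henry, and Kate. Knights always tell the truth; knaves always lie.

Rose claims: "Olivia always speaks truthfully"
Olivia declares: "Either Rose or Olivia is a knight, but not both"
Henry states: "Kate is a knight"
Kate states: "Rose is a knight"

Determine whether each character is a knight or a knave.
Rose is a knave.
Olivia is a knave.
Henry is a knave.
Kate is a knave.

Verification:
- Rose (knave) says "Olivia always speaks truthfully" - this is FALSE (a lie) because Olivia is a knave.
- Olivia (knave) says "Either Rose or Olivia is a knight, but not both" - this is FALSE (a lie) because Rose is a knave and Olivia is a knave.
- Henry (knave) says "Kate is a knight" - this is FALSE (a lie) because Kate is a knave.
- Kate (knave) says "Rose is a knight" - this is FALSE (a lie) because Rose is a knave.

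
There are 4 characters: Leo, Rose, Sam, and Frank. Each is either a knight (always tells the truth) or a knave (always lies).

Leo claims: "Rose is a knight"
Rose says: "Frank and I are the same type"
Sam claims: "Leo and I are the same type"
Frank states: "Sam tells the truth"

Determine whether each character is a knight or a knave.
Leo is a knight.
Rose is a knight.
Sam is a knight.
Frank is a knight.

Verification:
- Leo (knight) says "Rose is a knight" - this is TRUE because Rose is a knight.
- Rose (knight) says "Frank and I are the same type" - this is TRUE because Rose is a knight and Frank is a knight.
- Sam (knight) says "Leo and I are the same type" - this is TRUE because Sam is a knight and Leo is a knight.
- Frank (knight) says "Sam tells the truth" - this is TRUE because Sam is a knight.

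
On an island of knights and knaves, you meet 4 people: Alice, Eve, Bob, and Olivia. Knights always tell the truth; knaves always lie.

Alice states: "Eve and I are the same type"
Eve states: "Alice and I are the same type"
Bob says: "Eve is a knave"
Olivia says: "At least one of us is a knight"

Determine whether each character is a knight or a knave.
Alice is a knight.
Eve is a knight.
Bob is a knave.
Olivia is a knight.

Verification:
- Alice (knight) says "Eve and I are the same type" - this is TRUE because Alice is a knight and Eve is a knight.
- Eve (knight) says "Alice and I are the same type" - this is TRUE because Eve is a knight and Alice is a knight.
- Bob (knave) says "Eve is a knave" - this is FALSE (a lie) because Eve is a knight.
- Olivia (knight) says "At least one of us is a knight" - this is TRUE because Alice, Eve, and Olivia are knights.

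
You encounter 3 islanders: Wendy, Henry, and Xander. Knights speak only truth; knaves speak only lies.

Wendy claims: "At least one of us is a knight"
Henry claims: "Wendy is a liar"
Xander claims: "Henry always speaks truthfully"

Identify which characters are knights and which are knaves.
Wendy is a knight.
Henry is a knave.
Xander is a knave.

Verification:
- Wendy (knight) says "At least one of us is a knight" - this is TRUE because Wendy is a knight.
- Henry (knave) says "Wendy is a liar" - this is FALSE (a lie) because Wendy is a knight.
- Xander (knave) says "Henry always speaks truthfully" - this is FALSE (a lie) because Henry is a knave.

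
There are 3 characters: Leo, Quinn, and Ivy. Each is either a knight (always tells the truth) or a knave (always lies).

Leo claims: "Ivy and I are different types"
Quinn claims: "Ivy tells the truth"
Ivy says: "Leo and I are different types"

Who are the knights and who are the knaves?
Leo is a knave.
Quinn is a knave.
Ivy is a knave.

Verification:
- Leo (knave) says "Ivy and I are different types" - this is FALSE (a lie) because Leo is a knave and Ivy is a knave.
- Quinn (knave) says "Ivy tells the truth" - this is FALSE (a lie) because Ivy is a knave.
- Ivy (knave) says "Leo and I are different types" - this is FALSE (a lie) because Ivy is a knave and Leo is a knave.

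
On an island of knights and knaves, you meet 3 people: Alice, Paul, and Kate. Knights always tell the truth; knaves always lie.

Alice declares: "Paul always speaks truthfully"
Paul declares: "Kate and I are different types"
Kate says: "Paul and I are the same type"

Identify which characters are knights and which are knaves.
Alice is a knight.
Paul is a knight.
Kate is a knave.

Verification:
- Alice (knight) says "Paul always speaks truthfully" - this is TRUE because Paul is a knight.
- Paul (knight) says "Kate and I are different types" - this is TRUE because Paul is a knight and Kate is a knave.
- Kate (knave) says "Paul and I are the same type" - this is FALSE (a lie) because Kate is a knave and Paul is a knight.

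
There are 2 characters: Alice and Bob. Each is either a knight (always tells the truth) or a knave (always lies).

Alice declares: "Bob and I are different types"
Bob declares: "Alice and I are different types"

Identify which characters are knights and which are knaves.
Alice is a knave.
Bob is a knave.

Verification:
- Alice (knave) says "Bob and I are different types" - this is FALSE (a lie) because Alice is a knave and Bob is a knave.
- Bob (knave) says "Alice and I are different types" - this is FALSE (a lie) because Bob is a knave and Alice is a knave.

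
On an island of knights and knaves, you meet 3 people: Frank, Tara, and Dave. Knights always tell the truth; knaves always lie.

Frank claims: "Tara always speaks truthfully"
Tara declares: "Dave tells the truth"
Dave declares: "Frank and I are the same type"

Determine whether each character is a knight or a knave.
Frank is a knight.
Tara is a knight.
Dave is a knight.

Verification:
- Frank (knight) says "Tara always speaks truthfully" - this is TRUE because Tara is a knight.
- Tara (knight) says "Dave tells the truth" - this is TRUE because Dave is a knight.
- Dave (knight) says "Frank and I are the same type" - this is TRUE because Dave is a knight and Frank is a knight.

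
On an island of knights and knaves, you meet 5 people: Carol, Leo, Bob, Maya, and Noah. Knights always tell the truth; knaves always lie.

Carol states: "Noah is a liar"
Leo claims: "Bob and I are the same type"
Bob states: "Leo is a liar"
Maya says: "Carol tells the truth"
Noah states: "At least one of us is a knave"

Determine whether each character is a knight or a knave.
Carol is a knave.
Leo is a knave.
Bob is a knight.
Maya is a knave.
Noah is a knight.

Verification:
- Carol (knave) says "Noah is a liar" - this is FALSE (a lie) because Noah is a knight.
- Leo (knave) says "Bob and I are the same type" - this is FALSE (a lie) because Leo is a knave and Bob is a knight.
- Bob (knight) says "Leo is a liar" - this is TRUE because Leo is a knave.
- Maya (knave) says "Carol tells the truth" - this is FALSE (a lie) because Carol is a knave.
- Noah (knight) says "At least one of us is a knave" - this is TRUE because Carol, Leo, and Maya are knaves.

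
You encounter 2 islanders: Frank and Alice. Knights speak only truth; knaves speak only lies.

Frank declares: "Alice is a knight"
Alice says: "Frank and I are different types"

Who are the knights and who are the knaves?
Frank is a knave.
Alice is a knave.

Verification:
- Frank (knave) says "Alice is a knight" - this is FALSE (a lie) because Alice is a knave.
- Alice (knave) says "Frank and I are different types" - this is FALSE (a lie) because Alice is a knave and Frank is a knave.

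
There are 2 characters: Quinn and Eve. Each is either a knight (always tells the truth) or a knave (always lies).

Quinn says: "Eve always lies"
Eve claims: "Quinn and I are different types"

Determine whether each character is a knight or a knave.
Quinn is a knave.
Eve is a knight.

Verification:
- Quinn (knave) says "Eve always lies" - this is FALSE (a lie) because Eve is a knight.
- Eve (knight) says "Quinn and I are different types" - this is TRUE because Eve is a knight and Quinn is a knave.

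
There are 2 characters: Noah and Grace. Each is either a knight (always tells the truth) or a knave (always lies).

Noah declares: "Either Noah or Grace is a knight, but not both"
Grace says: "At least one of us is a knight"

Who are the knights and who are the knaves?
Noah is a knave.
Grace is a knave.

Verification:
- Noah (knave) says "Either Noah or Grace is a knight, but not both" - this is FALSE (a lie) because Noah is a knave and Grace is a knave.
- Grace (knave) says "At least one of us is a knight" - this is FALSE (a lie) because no one is a knight.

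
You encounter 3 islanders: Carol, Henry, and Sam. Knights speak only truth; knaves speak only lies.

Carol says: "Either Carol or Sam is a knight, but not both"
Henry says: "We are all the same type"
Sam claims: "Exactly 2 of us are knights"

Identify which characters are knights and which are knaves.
Carol is a knight.
Henry is a knave.
Sam is a knave.

Verification:
- Carol (knight) says "Either Carol or Sam is a knight, but not both" - this is TRUE because Carol is a knight and Sam is a knave.
- Henry (knave) says "We are all the same type" - this is FALSE (a lie) because Carol is a knight and Henry and Sam are knaves.
- Sam (knave) says "Exactly 2 of us are knights" - this is FALSE (a lie) because there are 1 knights.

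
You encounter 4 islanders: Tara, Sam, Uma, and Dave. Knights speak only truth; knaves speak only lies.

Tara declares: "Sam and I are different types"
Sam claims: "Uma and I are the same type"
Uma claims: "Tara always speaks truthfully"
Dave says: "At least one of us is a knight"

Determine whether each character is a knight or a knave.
Tara is a knight.
Sam is a knave.
Uma is a knight.
Dave is a knight.

Verification:
- Tara (knight) says "Sam and I are different types" - this is TRUE because Tara is a knight and Sam is a knave.
- Sam (knave) says "Uma and I are the same type" - this is FALSE (a lie) because Sam is a knave and Uma is a knight.
- Uma (knight) says "Tara always speaks truthfully" - this is TRUE because Tara is a knight.
- Dave (knight) says "At least one of us is a knight" - this is TRUE because Tara, Uma, and Dave are knights.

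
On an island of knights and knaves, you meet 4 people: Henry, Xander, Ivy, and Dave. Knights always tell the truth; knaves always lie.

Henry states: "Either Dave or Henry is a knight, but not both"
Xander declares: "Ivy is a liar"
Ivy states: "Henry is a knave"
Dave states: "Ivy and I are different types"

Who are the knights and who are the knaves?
Henry is a knight.
Xander is a knight.
Ivy is a knave.
Dave is a knave.

Verification:
- Henry (knight) says "Either Dave or Henry is a knight, but not both" - this is TRUE because Dave is a knave and Henry is a knight.
- Xander (knight) says "Ivy is a liar" - this is TRUE because Ivy is a knave.
- Ivy (knave) says "Henry is a knave" - this is FALSE (a lie) because Henry is a knight.
- Dave (knave) says "Ivy and I are different types" - this is FALSE (a lie) because Dave is a knave and Ivy is a knave.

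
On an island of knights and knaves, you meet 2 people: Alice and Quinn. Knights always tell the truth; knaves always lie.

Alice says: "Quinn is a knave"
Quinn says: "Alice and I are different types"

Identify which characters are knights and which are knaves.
Alice is a knave.
Quinn is a knight.

Verification:
- Alice (knave) says "Quinn is a knave" - this is FALSE (a lie) because Quinn is a knight.
- Quinn (knight) says "Alice and I are different types" - this is TRUE because Quinn is a knight and Alice is a knave.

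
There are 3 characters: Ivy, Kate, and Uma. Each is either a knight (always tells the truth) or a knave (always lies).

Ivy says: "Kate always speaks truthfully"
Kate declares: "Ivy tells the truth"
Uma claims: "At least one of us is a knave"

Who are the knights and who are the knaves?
Ivy is a knave.
Kate is a knave.
Uma is a knight.

Verification:
- Ivy (knave) says "Kate always speaks truthfully" - this is FALSE (a lie) because Kate is a knave.
- Kate (knave) says "Ivy tells the truth" - this is FALSE (a lie) because Ivy is a knave.
- Uma (knight) says "At least one of us is a knave" - this is TRUE because Ivy and Kate are knaves.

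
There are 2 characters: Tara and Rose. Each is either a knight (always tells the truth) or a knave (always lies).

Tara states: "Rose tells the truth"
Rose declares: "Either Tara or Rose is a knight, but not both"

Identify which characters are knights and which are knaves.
Tara is a knave.
Rose is a knave.

Verification:
- Tara (knave) says "Rose tells the truth" - this is FALSE (a lie) because Rose is a knave.
- Rose (knave) says "Either Tara or Rose is a knight, but not both" - this is FALSE (a lie) because Tara is a knave and Rose is a knave.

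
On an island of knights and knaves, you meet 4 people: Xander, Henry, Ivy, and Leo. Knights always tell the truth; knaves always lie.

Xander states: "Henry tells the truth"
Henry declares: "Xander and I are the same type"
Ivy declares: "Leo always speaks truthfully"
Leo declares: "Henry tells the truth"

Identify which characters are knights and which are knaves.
Xander is a knight.
Henry is a knight.
Ivy is a knight.
Leo is a knight.

Verification:
- Xander (knight) says "Henry tells the truth" - this is TRUE because Henry is a knight.
- Henry (knight) says "Xander and I are the same type" - this is TRUE because Henry is a knight and Xander is a knight.
- Ivy (knight) says "Leo always speaks truthfully" - this is TRUE because Leo is a knight.
- Leo (knight) says "Henry tells the truth" - this is TRUE because Henry is a knight.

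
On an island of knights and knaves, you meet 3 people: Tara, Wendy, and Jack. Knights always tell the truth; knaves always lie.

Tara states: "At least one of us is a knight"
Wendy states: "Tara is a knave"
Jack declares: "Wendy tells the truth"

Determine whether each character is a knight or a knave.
Tara is a knight.
Wendy is a knave.
Jack is a knave.

Verification:
- Tara (knight) says "At least one of us is a knight" - this is TRUE because Tara is a knight.
- Wendy (knave) says "Tara is a knave" - this is FALSE (a lie) because Tara is a knight.
- Jack (knave) says "Wendy tells the truth" - this is FALSE (a lie) because Wendy is a knave.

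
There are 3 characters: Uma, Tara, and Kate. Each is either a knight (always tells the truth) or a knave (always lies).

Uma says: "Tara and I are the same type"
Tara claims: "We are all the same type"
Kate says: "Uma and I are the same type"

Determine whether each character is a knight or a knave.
Uma is a knight.
Tara is a knight.
Kate is a knight.

Verification:
- Uma (knight) says "Tara and I are the same type" - this is TRUE because Uma is a knight and Tara is a knight.
- Tara (knight) says "We are all the same type" - this is TRUE because Uma, Tara, and Kate are knights.
- Kate (knight) says "Uma and I are the same type" - this is TRUE because Kate is a knight and Uma is a knight.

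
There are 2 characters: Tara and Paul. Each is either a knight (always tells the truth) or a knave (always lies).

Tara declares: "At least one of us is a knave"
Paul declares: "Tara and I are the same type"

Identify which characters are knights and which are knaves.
Tara is a knight.
Paul is a knave.

Verification:
- Tara (knight) says "At least one of us is a knave" - this is TRUE because Paul is a knave.
- Paul (knave) says "Tara and I are the same type" - this is FALSE (a lie) because Paul is a knave and Tara is a knight.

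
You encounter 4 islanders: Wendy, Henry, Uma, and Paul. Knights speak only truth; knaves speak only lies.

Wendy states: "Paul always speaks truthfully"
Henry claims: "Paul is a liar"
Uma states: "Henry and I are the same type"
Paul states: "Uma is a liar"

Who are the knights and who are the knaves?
Wendy is a knave.
Henry is a knight.
Uma is a knight.
Paul is a knave.

Verification:
- Wendy (knave) says "Paul always speaks truthfully" - this is FALSE (a lie) because Paul is a knave.
- Henry (knight) says "Paul is a liar" - this is TRUE because Paul is a knave.
- Uma (knight) says "Henry and I are the same type" - this is TRUE because Uma is a knight and Henry is a knight.
- Paul (knave) says "Uma is a liar" - this is FALSE (a lie) because Uma is a knight.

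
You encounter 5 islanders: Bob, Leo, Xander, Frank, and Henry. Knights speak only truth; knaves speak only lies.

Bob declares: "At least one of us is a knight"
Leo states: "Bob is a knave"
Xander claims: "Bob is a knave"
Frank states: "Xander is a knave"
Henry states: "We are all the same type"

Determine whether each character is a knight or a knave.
Bob is a knight.
Leo is a knave.
Xander is a knave.
Frank is a knight.
Henry is a knave.

Verification:
- Bob (knight) says "At least one of us is a knight" - this is TRUE because Bob and Frank are knights.
- Leo (knave) says "Bob is a knave" - this is FALSE (a lie) because Bob is a knight.
- Xander (knave) says "Bob is a knave" - this is FALSE (a lie) because Bob is a knight.
- Frank (knight) says "Xander is a knave" - this is TRUE because Xander is a knave.
- Henry (knave) says "We are all the same type" - this is FALSE (a lie) because Bob and Frank are knights and Leo, Xander, and Henry are knaves.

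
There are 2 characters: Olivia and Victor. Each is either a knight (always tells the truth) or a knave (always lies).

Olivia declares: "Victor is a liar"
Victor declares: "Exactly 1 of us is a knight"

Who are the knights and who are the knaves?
Olivia is a knave.
Victor is a knight.

Verification:
- Olivia (knave) says "Victor is a liar" - this is FALSE (a lie) because Victor is a knight.
- Victor (knight) says "Exactly 1 of us is a knight" - this is TRUE because there are 1 knights.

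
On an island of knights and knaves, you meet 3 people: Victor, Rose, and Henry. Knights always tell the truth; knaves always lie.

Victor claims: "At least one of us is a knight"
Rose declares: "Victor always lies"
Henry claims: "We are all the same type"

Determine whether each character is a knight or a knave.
Victor is a knight.
Rose is a knave.
Henry is a knave.

Verification:
- Victor (knight) says "At least one of us is a knight" - this is TRUE because Victor is a knight.
- Rose (knave) says "Victor always lies" - this is FALSE (a lie) because Victor is a knight.
- Henry (knave) says "We are all the same type" - this is FALSE (a lie) because Victor is a knight and Rose and Henry are knaves.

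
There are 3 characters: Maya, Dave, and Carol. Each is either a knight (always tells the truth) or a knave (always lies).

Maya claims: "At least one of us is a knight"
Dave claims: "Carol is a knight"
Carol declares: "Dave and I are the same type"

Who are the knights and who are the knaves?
Maya is a knight.
Dave is a knight.
Carol is a knight.

Verification:
- Maya (knight) says "At least one of us is a knight" - this is TRUE because Maya, Dave, and Carol are knights.
- Dave (knight) says "Carol is a knight" - this is TRUE because Carol is a knight.
- Carol (knight) says "Dave and I are the same type" - this is TRUE because Carol is a knight and Dave is a knight.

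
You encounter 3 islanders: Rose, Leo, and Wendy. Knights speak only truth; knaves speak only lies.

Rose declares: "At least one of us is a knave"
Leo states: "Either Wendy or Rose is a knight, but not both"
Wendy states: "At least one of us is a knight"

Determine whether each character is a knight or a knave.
Rose is a knight.
Leo is a knave.
Wendy is a knight.

Verification:
- Rose (knight) says "At least one of us is a knave" - this is TRUE because Leo is a knave.
- Leo (knave) says "Either Wendy or Rose is a knight, but not both" - this is FALSE (a lie) because Wendy is a knight and Rose is a knight.
- Wendy (knight) says "At least one of us is a knight" - this is TRUE because Rose and Wendy are knights.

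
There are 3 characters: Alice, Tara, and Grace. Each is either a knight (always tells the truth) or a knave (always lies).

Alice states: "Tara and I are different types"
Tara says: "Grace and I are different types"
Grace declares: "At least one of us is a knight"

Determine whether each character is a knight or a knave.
Alice is a knave.
Tara is a knave.
Grace is a knave.

Verification:
- Alice (knave) says "Tara and I are different types" - this is FALSE (a lie) because Alice is a knave and Tara is a knave.
- Tara (knave) says "Grace and I are different types" - this is FALSE (a lie) because Tara is a knave and Grace is a knave.
- Grace (knave) says "At least one of us is a knight" - this is FALSE (a lie) because no one is a knight.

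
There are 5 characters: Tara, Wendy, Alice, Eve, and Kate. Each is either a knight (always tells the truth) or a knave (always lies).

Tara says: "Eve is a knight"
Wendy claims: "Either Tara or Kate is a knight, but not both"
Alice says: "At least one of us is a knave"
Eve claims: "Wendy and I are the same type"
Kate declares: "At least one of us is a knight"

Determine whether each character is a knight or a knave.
Tara is a knave.
Wendy is a knight.
Alice is a knight.
Eve is a knave.
Kate is a knight.

Verification:
- Tara (knave) says "Eve is a knight" - this is FALSE (a lie) because Eve is a knave.
- Wendy (knight) says "Either Tara or Kate is a knight, but not both" - this is TRUE because Tara is a knave and Kate is a knight.
- Alice (knight) says "At least one of us is a knave" - this is TRUE because Tara and Eve are knaves.
- Eve (knave) says "Wendy and I are the same type" - this is FALSE (a lie) because Eve is a knave and Wendy is a knight.
- Kate (knight) says "At least one of us is a knight" - this is TRUE because Wendy, Alice, and Kate are knights.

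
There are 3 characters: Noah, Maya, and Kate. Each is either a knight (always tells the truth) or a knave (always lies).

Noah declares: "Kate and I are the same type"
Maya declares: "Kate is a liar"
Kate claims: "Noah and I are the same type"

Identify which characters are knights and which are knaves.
Noah is a knight.
Maya is a knave.
Kate is a knight.

Verification:
- Noah (knight) says "Kate and I are the same type" - this is TRUE because Noah is a knight and Kate is a knight.
- Maya (knave) says "Kate is a liar" - this is FALSE (a lie) because Kate is a knight.
- Kate (knight) says "Noah and I are the same type" - this is TRUE because Kate is a knight and Noah is a knight.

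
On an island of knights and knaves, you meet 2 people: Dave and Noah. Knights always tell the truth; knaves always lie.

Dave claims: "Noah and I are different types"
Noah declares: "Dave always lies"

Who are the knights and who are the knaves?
Dave is a knight.
Noah is a knave.

Verification:
- Dave (knight) says "Noah and I are different types" - this is TRUE because Dave is a knight and Noah is a knave.
- Noah (knave) says "Dave always lies" - this is FALSE (a lie) because Dave is a knight.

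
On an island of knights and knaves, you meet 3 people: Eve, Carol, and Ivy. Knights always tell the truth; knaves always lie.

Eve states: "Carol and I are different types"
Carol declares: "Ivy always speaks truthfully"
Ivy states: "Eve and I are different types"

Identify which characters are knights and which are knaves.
Eve is a knave.
Carol is a knave.
Ivy is a knave.

Verification:
- Eve (knave) says "Carol and I are different types" - this is FALSE (a lie) because Eve is a knave and Carol is a knave.
- Carol (knave) says "Ivy always speaks truthfully" - this is FALSE (a lie) because Ivy is a knave.
- Ivy (knave) says "Eve and I are different types" - this is FALSE (a lie) because Ivy is a knave and Eve is a knave.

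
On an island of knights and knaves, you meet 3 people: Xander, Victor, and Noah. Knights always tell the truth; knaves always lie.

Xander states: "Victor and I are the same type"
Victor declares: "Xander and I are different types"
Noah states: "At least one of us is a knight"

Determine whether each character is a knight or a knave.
Xander is a knave.
Victor is a knight.
Noah is a knight.

Verification:
- Xander (knave) says "Victor and I are the same type" - this is FALSE (a lie) because Xander is a knave and Victor is a knight.
- Victor (knight) says "Xander and I are different types" - this is TRUE because Victor is a knight and Xander is a knave.
- Noah (knight) says "At least one of us is a knight" - this is TRUE because Victor and Noah are knights.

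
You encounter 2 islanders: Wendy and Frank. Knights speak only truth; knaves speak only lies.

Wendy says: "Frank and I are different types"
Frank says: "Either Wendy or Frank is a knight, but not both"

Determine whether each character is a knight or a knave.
Wendy is a knave.
Frank is a knave.

Verification:
- Wendy (knave) says "Frank and I are different types" - this is FALSE (a lie) because Wendy is a knave and Frank is a knave.
- Frank (knave) says "Either Wendy or Frank is a knight, but not both" - this is FALSE (a lie) because Wendy is a knave and Frank is a knave.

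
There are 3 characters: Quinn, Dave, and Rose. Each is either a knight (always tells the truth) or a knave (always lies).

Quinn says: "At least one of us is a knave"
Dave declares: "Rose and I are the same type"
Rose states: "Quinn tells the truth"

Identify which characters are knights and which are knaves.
Quinn is a knight.
Dave is a knave.
Rose is a knight.

Verification:
- Quinn (knight) says "At least one of us is a knave" - this is TRUE because Dave is a knave.
- Dave (knave) says "Rose and I are the same type" - this is FALSE (a lie) because Dave is a knave and Rose is a knight.
- Rose (knight) says "Quinn tells the truth" - this is TRUE because Quinn is a knight.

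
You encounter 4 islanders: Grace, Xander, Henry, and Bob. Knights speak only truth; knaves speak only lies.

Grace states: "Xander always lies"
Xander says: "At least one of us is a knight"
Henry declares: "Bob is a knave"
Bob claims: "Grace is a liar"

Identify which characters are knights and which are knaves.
Grace is a knave.
Xander is a knight.
Henry is a knave.
Bob is a knight.

Verification:
- Grace (knave) says "Xander always lies" - this is FALSE (a lie) because Xander is a knight.
- Xander (knight) says "At least one of us is a knight" - this is TRUE because Xander and Bob are knights.
- Henry (knave) says "Bob is a knave" - this is FALSE (a lie) because Bob is a knight.
- Bob (knight) says "Grace is a liar" - this is TRUE because Grace is a knave.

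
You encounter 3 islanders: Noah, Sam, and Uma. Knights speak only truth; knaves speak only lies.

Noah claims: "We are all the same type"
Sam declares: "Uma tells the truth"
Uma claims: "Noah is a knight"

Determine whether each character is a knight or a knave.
Noah is a knight.
Sam is a knight.
Uma is a knight.

Verification:
- Noah (knight) says "We are all the same type" - this is TRUE because Noah, Sam, and Uma are knights.
- Sam (knight) says "Uma tells the truth" - this is TRUE because Uma is a knight.
- Uma (knight) says "Noah is a knight" - this is TRUE because Noah is a knight.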